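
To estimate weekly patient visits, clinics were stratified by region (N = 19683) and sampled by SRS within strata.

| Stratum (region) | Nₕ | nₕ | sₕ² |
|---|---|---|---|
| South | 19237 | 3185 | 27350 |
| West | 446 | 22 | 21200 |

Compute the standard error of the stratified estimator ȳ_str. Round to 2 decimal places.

Var(ȳ_str) = Σₕ Wₕ²(1 − fₕ)sₕ²/nₕ with Wₕ = Nₕ/N, N = 19683.
South: Wₕ = 0.97734085; term = 0.97734085²·(1 − 0.16556636)·27350/3185 = 6.8443436.
West: Wₕ = 0.02265915; term = 0.02265915²·(1 − 0.04932735)·21200/22 = 0.47036101.
Sum = 7.3147046.
SE = √(7.3147046) = 2.70.

2.70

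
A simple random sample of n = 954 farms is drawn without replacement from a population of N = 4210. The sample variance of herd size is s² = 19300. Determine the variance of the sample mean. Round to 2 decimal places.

15.65

Under SRS without replacement, Var(ȳ) = (1 − f)·s²/n with f = n/N = 954/4210 = 0.22660333.
Var(ȳ) = (1 − 0.22660333)·19300/954 = 0.77339667·20.230608 = 15.646285.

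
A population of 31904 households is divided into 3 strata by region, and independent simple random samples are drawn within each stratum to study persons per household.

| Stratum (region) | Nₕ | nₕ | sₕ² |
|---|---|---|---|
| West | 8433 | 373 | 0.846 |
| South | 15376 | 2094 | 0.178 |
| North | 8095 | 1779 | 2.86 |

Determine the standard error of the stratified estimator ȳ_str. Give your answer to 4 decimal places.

0.0158

Var(ȳ_str) = Σₕ Wₕ²(1 − fₕ)sₕ²/nₕ with Wₕ = Nₕ/N, N = 31904.
West: Wₕ = 0.26432422; term = 0.26432422²·(1 − 0.04423100)·0.846/373 = 1.5145667 × 10^-4.
South: Wₕ = 0.48194584; term = 0.48194584²·(1 − 0.13618626)·0.178/2094 = 1.7055321 × 10^-5.
North: Wₕ = 0.25372994; term = 0.25372994²·(1 − 0.21976529)·2.86/1779 = 8.0753022 × 10^-5.
Sum = 2.4926501 × 10^-4.
SE = √(2.4926501 × 10^-4) = 0.0158.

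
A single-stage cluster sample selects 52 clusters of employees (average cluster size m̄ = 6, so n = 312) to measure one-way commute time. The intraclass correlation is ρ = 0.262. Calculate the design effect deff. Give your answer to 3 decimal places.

2.310

deff = 1 + (6 − 1)·0.262 = 1 + 1.31 = 2.31.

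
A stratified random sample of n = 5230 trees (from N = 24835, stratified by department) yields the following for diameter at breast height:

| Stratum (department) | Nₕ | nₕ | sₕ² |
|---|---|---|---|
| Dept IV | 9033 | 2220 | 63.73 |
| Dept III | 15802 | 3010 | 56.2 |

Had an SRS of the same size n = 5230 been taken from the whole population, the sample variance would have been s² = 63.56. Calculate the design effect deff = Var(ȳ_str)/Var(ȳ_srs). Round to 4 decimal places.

Var(ȳ_str) = Σ Wₕ²(1−fₕ)sₕ²/nₕ with Wₕ = Nₕ/24835:
  Dept IV: (9033/24835)²·(1−2220/9033)·63.73/2220 = 0.0028643957
  Dept III: (15802/24835)²·(1−3010/15802)·56.2/3010 = 0.0061191627
  → Var(ȳ_str) = 0.0089835584.
Var(ȳ_srs) = (1 − 5230/24835)·63.56/5230 = 0.0095936723.
deff = 0.0089835584 / 0.0095936723 = 0.9364.

0.9364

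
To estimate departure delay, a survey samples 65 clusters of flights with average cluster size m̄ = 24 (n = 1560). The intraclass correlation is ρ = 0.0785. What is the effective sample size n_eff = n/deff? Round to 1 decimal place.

556.1

deff = 1 + (24 − 1)·0.0785 = 1 + 1.8055 = 2.8055.
n_eff = 1560 / 2.8055 = 556.1.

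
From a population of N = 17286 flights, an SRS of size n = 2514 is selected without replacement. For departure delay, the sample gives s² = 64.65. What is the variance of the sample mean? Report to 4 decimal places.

Under SRS without replacement, Var(ȳ) = (1 − f)·s²/n with f = n/N = 2514/17286 = 0.14543561.
Var(ȳ) = (1 − 0.14543561)·64.65/2514 = 0.85456439·0.02571599 = 0.02197597.

0.0220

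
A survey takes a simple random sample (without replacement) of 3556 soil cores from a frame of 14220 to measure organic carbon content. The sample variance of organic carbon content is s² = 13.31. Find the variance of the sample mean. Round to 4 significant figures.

Under SRS without replacement, Var(ȳ) = (1 − f)·s²/n with f = n/N = 3556/14220 = 0.25007032.
Var(ȳ) = (1 − 0.25007032)·13.31/3556 = 0.74992968·0.0037429696 = 0.002806964.

0.002807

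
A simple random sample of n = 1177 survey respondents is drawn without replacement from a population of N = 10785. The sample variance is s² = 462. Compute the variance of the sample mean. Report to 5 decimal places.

Under SRS without replacement, Var(ȳ) = (1 − f)·s²/n with f = n/N = 1177/10785 = 0.10913306.
Var(ȳ) = (1 − 0.10913306)·462/1177 = 0.89086694·0.39252336 = 0.34968609.

0.34969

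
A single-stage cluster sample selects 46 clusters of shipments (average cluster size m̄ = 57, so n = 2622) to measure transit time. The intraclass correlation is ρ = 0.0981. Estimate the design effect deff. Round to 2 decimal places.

6.49

deff = 1 + (57 − 1)·0.0981 = 1 + 5.4936 = 6.4936.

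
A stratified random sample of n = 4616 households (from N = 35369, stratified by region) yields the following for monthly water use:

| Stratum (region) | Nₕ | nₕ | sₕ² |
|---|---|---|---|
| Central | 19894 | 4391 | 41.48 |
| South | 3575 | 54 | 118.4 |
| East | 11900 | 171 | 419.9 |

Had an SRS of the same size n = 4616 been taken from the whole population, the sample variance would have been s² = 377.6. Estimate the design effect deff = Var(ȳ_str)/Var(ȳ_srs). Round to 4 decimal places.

Var(ȳ_str) = Σ Wₕ²(1−fₕ)sₕ²/nₕ with Wₕ = Nₕ/35369:
  Central: (19894/35369)²·(1−4391/19894)·41.48/4391 = 0.0023289899
  South: (3575/35369)²·(1−54/3575)·118.4/54 = 0.022062486
  East: (11900/35369)²·(1−171/11900)·419.9/171 = 0.27397577
  → Var(ȳ_str) = 0.29836725.
Var(ȳ_srs) = (1 − 4616/35369)·377.6/4616 = 0.071126411.
deff = 0.29836725 / 0.071126411 = 4.1949.

4.1949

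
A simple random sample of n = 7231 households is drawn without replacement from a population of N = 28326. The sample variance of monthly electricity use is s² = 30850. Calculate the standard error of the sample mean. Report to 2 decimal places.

1.78

Under SRS without replacement, Var(ȳ) = (1 − f)·s²/n with f = n/N = 7231/28326 = 0.25527784.
Var(ȳ) = (1 − 0.25527784)·30850/7231 = 0.74472216·4.2663532 = 3.1772478.
SE(ȳ) = √(3.1772478) = 1.78.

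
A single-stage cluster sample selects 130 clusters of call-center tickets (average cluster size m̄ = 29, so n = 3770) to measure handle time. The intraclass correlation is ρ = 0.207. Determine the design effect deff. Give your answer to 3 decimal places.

deff = 1 + (29 − 1)·0.207 = 1 + 5.796 = 6.796.

6.796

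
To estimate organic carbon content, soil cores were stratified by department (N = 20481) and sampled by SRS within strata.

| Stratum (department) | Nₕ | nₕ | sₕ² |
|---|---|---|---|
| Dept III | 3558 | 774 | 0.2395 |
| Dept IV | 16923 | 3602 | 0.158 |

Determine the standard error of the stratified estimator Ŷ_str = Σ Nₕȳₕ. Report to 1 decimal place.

113.8

Var(Ŷ_str) = Σₕ Nₕ²(1 − fₕ)sₕ²/nₕ.
Dept III: 3558²·(1 − 774/3558)·0.2395/774 = 3065.0653.
Dept IV: 16923²·(1 − 3602/16923)·0.158/3602 = 9888.435.
Sum = 12953.5.
SE = √(12953.5) = 113.8.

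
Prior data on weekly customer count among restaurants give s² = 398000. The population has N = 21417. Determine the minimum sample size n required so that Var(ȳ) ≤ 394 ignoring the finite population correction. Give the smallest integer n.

Without fpc, n₀ = s²/D = 398000/394 = 1010.1523.
Rounding up, n = 1011.

1011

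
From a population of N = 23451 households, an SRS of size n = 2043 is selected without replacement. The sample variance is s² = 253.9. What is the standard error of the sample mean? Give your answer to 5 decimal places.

0.33683

Under SRS without replacement, Var(ȳ) = (1 − f)·s²/n with f = n/N = 2043/23451 = 0.08711782.
Var(ȳ) = (1 − 0.08711782)·253.9/2043 = 0.91288218·0.12427802 = 0.11345119.
SE(ȳ) = √(0.11345119) = 0.33683.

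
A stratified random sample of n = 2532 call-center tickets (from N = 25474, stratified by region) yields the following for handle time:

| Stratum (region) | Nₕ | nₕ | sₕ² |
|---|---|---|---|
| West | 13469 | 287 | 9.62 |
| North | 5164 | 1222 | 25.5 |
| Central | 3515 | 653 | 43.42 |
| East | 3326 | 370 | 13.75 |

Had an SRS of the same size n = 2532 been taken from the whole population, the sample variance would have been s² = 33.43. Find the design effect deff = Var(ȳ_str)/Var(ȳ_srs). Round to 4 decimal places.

0.9604

Var(ȳ_str) = Σ Wₕ²(1−fₕ)sₕ²/nₕ with Wₕ = Nₕ/25474:
  West: (13469/25474)²·(1−287/13469)·9.62/287 = 0.0091709758
  North: (5164/25474)²·(1−1222/5164)·25.5/1222 = 6.5460232 × 10^-4
  Central: (3515/25474)²·(1−653/3515)·43.42/653 = 0.0010308069
  East: (3326/25474)²·(1−370/3326)·13.75/370 = 5.6303236 × 10^-4
  → Var(ȳ_str) = 0.011419417.
Var(ȳ_srs) = (1 − 2532/25474)·33.43/2532 = 0.011890683.
deff = 0.011419417 / 0.011890683 = 0.9604.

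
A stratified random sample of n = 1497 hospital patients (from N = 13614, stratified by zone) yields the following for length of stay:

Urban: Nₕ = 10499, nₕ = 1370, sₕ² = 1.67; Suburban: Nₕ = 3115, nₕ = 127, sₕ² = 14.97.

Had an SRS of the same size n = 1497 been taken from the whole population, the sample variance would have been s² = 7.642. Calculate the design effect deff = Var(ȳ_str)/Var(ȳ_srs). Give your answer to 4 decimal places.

1.4416

Var(ȳ_str) = Σ Wₕ²(1−fₕ)sₕ²/nₕ with Wₕ = Nₕ/13614:
  Urban: (10499/13614)²·(1−1370/10499)·1.67/1370 = 6.3037003 × 10^-4
  Suburban: (3115/13614)²·(1−127/3115)·14.97/127 = 0.0059195028
  → Var(ȳ_str) = 0.0065498728.
Var(ȳ_srs) = (1 − 1497/13614)·7.642/1497 = 0.0045435425.
deff = 0.0065498728 / 0.0045435425 = 1.4416.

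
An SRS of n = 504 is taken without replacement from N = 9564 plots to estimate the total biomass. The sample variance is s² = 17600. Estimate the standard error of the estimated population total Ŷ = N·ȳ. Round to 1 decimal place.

Var(Ŷ) = N²·Var(ȳ) = N²·(1 − n/N)·s²/n.
f = 504/9564 = 0.05269762; Var(ȳ) = 0.94730238·17600/504 = 33.080401.
Var(Ŷ) = 9564² · 33.080401 = 3.0258675 × 10^9.
SE(Ŷ) = √(3.0258675 × 10^9) = 55007.9.

55007.9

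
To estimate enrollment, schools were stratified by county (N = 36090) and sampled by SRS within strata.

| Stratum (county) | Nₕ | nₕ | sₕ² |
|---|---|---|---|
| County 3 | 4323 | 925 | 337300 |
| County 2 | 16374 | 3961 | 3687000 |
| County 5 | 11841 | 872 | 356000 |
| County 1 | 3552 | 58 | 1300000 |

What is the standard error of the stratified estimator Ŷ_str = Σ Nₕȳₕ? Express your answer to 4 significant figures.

Var(Ŷ_str) = Σₕ Nₕ²(1 − fₕ)sₕ²/nₕ.
County 3: 4323²·(1 − 925/4323)·337300/925 = 5.356526 × 10^9.
County 2: 16374²·(1 − 3961/16374)·3687000/3961 = 1.8919072 × 10^11.
County 5: 11841²·(1 − 872/11841)·356000/872 = 5.3026008 × 10^10.
County 1: 3552²·(1 − 58/3552)·1300000/58 = 2.7817059 × 10^11.
Sum = 5.2574384 × 10^11.
SE = √(5.2574384 × 10^11) = 725100.

725100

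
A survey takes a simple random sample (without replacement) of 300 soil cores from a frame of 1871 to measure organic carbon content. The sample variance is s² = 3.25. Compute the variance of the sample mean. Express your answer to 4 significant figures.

Under SRS without replacement, Var(ȳ) = (1 − f)·s²/n with f = n/N = 300/1871 = 0.16034206.
Var(ȳ) = (1 − 0.16034206)·3.25/300 = 0.83965794·0.010833333 = 0.0090962943.

0.009096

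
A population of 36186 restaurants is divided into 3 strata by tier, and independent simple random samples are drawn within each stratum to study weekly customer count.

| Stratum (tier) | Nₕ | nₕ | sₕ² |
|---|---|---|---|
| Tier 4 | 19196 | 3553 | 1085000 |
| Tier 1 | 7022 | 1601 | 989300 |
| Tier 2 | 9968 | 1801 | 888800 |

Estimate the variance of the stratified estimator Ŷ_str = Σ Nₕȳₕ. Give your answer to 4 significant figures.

1.554 × 10^11

Var(Ŷ_str) = Σₕ Nₕ²(1 − fₕ)sₕ²/nₕ.
Tier 4: 19196²·(1 − 3553/19196)·1085000/3553 = 9.1699152 × 10^10.
Tier 1: 7022²·(1 − 1601/7022)·989300/1601 = 2.3522144 × 10^10.
Tier 2: 9968²·(1 − 1801/9968)·888800/1801 = 4.0175466 × 10^10.
Sum = 1.5539676 × 10^11.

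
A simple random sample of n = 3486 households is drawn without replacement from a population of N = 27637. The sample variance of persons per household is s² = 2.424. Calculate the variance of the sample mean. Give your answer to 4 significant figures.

6.076 × 10^-4

Under SRS without replacement, Var(ȳ) = (1 − f)·s²/n with f = n/N = 3486/27637 = 0.12613525.
Var(ȳ) = (1 − 0.12613525)·2.424/3486 = 0.87386475·6.9535284 × 10^-4 = 6.0764433 × 10^-4.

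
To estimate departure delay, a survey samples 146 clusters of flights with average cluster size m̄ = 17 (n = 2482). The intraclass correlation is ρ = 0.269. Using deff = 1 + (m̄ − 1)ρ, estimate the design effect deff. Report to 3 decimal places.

deff = 1 + (17 − 1)·0.269 = 1 + 4.304 = 5.304.

5.304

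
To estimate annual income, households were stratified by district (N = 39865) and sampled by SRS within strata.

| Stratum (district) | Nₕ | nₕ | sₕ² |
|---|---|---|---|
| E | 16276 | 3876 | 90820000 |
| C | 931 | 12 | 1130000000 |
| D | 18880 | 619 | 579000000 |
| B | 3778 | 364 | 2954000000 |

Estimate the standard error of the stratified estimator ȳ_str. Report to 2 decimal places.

567.86

Var(ȳ_str) = Σₕ Wₕ²(1 − fₕ)sₕ²/nₕ with Wₕ = Nₕ/N, N = 39865.
E: Wₕ = 0.40827794; term = 0.40827794²·(1 − 0.23814205)·90820000/3876 = 2975.6617.
C: Wₕ = 0.02335382; term = 0.02335382²·(1 − 0.01288937)·1130000000/12 = 50696.602.
D: Wₕ = 0.47359839; term = 0.47359839²·(1 − 0.03278602)·579000000/619 = 202922.84.
B: Wₕ = 0.09476985; term = 0.09476985²·(1 − 0.09634727)·2954000000/364 = 65864.446.
Sum = 322459.55.
SE = √(322459.55) = 567.86.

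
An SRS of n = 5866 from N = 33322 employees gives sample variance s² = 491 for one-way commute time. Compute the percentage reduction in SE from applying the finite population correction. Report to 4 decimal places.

9.2277

f = n/N = 5866/33322 = 0.17603985.
SE_no-fpc = √(s²/n) = 0.28931418; SE_fpc = √((1−f)s²/n) = 0.26261699.
Ratio = √(1−f) = 0.90772251. Reduction = 100·(1 − 0.90772251) = 9.2277%.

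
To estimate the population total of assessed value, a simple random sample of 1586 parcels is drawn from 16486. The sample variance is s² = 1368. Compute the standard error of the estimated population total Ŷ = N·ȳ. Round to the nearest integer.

14556

Var(Ŷ) = N²·Var(ȳ) = N²·(1 − n/N)·s²/n.
f = 1586/16486 = 0.09620284; Var(ȳ) = 0.90379716·1368/1586 = 0.77956779.
Var(Ŷ) = 16486² · 0.77956779 = 2.1187732 × 10^8.
SE(Ŷ) = √(2.1187732 × 10^8) = 14556.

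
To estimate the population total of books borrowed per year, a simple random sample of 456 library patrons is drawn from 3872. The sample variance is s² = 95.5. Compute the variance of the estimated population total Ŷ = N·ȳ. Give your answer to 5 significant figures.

2.7701 × 10^6

Var(Ŷ) = N²·Var(ȳ) = N²·(1 − n/N)·s²/n.
f = 456/3872 = 0.11776860; Var(ȳ) = 0.88223140·95.5/456 = 0.18476557.
Var(Ŷ) = 3872² · 0.18476557 = 2.7700764 × 10^6.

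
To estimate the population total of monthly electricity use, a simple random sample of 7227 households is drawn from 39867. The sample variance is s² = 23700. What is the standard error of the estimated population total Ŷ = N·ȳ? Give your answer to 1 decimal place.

65324.6

Var(Ŷ) = N²·Var(ȳ) = N²·(1 − n/N)·s²/n.
f = 7227/39867 = 0.18127775; Var(ȳ) = 0.81872225·23700/7227 = 2.6848924.
Var(Ŷ) = 39867² · 2.6848924 = 4.2673081 × 10^9.
SE(Ŷ) = √(4.2673081 × 10^9) = 65324.6.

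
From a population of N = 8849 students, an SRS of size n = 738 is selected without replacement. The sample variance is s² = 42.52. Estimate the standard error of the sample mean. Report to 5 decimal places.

0.22980

Under SRS without replacement, Var(ȳ) = (1 − f)·s²/n with f = n/N = 738/8849 = 0.08339925.
Var(ȳ) = (1 − 0.08339925)·42.52/738 = 0.91660075·0.057615176 = 0.052810113.
SE(ȳ) = √(0.052810113) = 0.22980.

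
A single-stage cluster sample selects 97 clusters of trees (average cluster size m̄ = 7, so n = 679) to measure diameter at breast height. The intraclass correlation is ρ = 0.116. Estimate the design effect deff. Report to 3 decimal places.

1.696

deff = 1 + (7 − 1)·0.116 = 1 + 0.696 = 1.696.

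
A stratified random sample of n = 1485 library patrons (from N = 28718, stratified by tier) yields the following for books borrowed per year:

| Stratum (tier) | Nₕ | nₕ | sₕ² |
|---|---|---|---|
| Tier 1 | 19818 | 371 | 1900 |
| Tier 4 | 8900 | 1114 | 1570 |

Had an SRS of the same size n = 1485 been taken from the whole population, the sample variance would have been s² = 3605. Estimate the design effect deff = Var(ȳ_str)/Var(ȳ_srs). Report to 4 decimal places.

1.0910

Var(ȳ_str) = Σ Wₕ²(1−fₕ)sₕ²/nₕ with Wₕ = Nₕ/28718:
  Tier 1: (19818/28718)²·(1−371/19818)·1900/371 = 2.3932262
  Tier 4: (8900/28718)²·(1−1114/8900)·1570/1114 = 0.11841603
  → Var(ȳ_str) = 2.5116422.
Var(ȳ_srs) = (1 − 1485/28718)·3605/1485 = 2.3020784.
deff = 2.5116422 / 2.3020784 = 1.0910.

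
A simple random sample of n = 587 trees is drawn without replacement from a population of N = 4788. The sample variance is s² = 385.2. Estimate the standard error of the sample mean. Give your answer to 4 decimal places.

0.7588

Under SRS without replacement, Var(ȳ) = (1 − f)·s²/n with f = n/N = 587/4788 = 0.12259816.
Var(ȳ) = (1 − 0.12259816)·385.2/587 = 0.87740184·0.65621806 = 0.57576693.
SE(ȳ) = √(0.57576693) = 0.7588.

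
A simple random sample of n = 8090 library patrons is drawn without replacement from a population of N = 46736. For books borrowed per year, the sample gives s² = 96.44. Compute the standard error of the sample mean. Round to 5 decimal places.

Under SRS without replacement, Var(ȳ) = (1 − f)·s²/n with f = n/N = 8090/46736 = 0.17309997.
Var(ȳ) = (1 − 0.17309997)·96.44/8090 = 0.82690003·0.01192089 = 0.0098573843.
SE(ȳ) = √(0.0098573843) = 0.09928.

0.09928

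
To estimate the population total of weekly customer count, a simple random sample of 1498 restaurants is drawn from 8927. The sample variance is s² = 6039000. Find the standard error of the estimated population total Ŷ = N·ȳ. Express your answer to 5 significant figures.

Var(Ŷ) = N²·Var(ȳ) = N²·(1 − n/N)·s²/n.
f = 1498/8927 = 0.16780553; Var(ȳ) = 0.83219447·6039000/1498 = 3354.8881.
Var(Ŷ) = 8927² · 3354.8881 = 2.6735549 × 10^11.
SE(Ŷ) = √(2.6735549 × 10^11) = 517060.

517060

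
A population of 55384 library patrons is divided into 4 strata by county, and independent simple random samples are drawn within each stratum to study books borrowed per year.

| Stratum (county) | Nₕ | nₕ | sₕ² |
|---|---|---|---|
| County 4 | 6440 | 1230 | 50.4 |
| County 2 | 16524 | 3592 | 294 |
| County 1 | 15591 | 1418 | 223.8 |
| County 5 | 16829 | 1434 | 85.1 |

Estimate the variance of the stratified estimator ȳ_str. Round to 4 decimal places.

Var(ȳ_str) = Σₕ Wₕ²(1 − fₕ)sₕ²/nₕ with Wₕ = Nₕ/N, N = 55384.
County 4: Wₕ = 0.11627907; term = 0.11627907²·(1 − 0.19099379)·50.4/1230 = 4.482088 × 10^-4.
County 2: Wₕ = 0.29835332; term = 0.29835332²·(1 − 0.21738078)·294/3592 = 0.0057019479.
County 1: Wₕ = 0.28150729; term = 0.28150729²·(1 − 0.09094991)·223.8/1418 = 0.011369752.
County 5: Wₕ = 0.30386032; term = 0.30386032²·(1 − 0.08521005)·85.1/1434 = 0.0050124468.
Sum = 0.022532356.

0.0225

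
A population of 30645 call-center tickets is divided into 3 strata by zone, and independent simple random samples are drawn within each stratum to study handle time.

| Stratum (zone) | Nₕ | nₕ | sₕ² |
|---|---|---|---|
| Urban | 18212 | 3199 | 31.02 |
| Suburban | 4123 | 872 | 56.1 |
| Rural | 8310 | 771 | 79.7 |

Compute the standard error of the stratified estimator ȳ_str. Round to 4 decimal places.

0.1031

Var(ȳ_str) = Σₕ Wₕ²(1 − fₕ)sₕ²/nₕ with Wₕ = Nₕ/N, N = 30645.
Urban: Wₕ = 0.59428944; term = 0.59428944²·(1 − 0.17565342)·31.02/3199 = 0.0028231466.
Suburban: Wₕ = 0.13454071; term = 0.13454071²·(1 − 0.21149648)·56.1/872 = 9.1824258 × 10^-4.
Rural: Wₕ = 0.27116985; term = 0.27116985²·(1 − 0.09277978)·79.7/771 = 0.006896035.
Sum = 0.010637424.
SE = √(0.010637424) = 0.1031.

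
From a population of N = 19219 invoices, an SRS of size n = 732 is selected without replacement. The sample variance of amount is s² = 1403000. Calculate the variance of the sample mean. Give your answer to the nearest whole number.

Under SRS without replacement, Var(ȳ) = (1 − f)·s²/n with f = n/N = 732/19219 = 0.03808731.
Var(ȳ) = (1 − 0.03808731)·1403000/732 = 0.96191269·1916.6667 = 1843.666.

1844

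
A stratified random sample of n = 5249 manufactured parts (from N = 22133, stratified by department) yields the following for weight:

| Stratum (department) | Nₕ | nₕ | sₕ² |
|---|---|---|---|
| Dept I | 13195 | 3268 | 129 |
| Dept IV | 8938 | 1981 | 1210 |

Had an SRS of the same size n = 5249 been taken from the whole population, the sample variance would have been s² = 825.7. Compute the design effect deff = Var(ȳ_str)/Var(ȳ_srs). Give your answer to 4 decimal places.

0.7341

Var(ȳ_str) = Σ Wₕ²(1−fₕ)sₕ²/nₕ with Wₕ = Nₕ/22133:
  Dept I: (13195/22133)²·(1−3268/13195)·129/3268 = 0.010554909
  Dept IV: (8938/22133)²·(1−1981/8938)·1210/1981 = 0.077532302
  → Var(ȳ_str) = 0.088087211.
Var(ȳ_srs) = (1 − 5249/22133)·825.7/5249 = 0.11999987.
deff = 0.088087211 / 0.11999987 = 0.7341.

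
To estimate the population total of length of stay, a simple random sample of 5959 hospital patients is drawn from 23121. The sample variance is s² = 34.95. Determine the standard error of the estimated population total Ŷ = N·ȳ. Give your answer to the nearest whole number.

1526

Var(Ŷ) = N²·Var(ȳ) = N²·(1 − n/N)·s²/n.
f = 5959/23121 = 0.25773107; Var(ȳ) = 0.74226893·34.95/5959 = 0.0043534652.
Var(Ŷ) = 23121² · 0.0043534652 = 2.3272782 × 10^6.
SE(Ŷ) = √(2.3272782 × 10^6) = 1526.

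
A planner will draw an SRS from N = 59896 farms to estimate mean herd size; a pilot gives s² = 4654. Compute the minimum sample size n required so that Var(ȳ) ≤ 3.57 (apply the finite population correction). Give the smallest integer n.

Without fpc, n₀ = s²/D = 4654/3.57 = 1303.6415.
With fpc, (1 − n/N)·s²/n ≤ D requires n ≥ n₀/(1 + n₀/N) = 1303.6415/(1 + 1303.6415/59896) = 1275.8720.
Rounding up, n = 1276.

1276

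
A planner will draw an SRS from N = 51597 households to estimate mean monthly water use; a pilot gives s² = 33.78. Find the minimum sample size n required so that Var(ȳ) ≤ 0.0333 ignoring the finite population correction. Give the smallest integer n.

Without fpc, n₀ = s²/D = 33.78/0.0333 = 1014.4144.
Rounding up, n = 1015.

1015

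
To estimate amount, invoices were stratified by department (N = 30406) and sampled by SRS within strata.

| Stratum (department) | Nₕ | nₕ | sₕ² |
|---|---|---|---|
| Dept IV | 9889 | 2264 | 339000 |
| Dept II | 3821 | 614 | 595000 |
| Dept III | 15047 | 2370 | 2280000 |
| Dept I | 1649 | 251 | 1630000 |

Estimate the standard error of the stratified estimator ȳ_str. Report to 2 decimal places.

Var(ȳ_str) = Σₕ Wₕ²(1 − fₕ)sₕ²/nₕ with Wₕ = Nₕ/N, N = 30406.
Dept IV: Wₕ = 0.32523186; term = 0.32523186²·(1 − 0.22894125)·339000/2264 = 12.212285.
Dept II: Wₕ = 0.12566599; term = 0.12566599²·(1 − 0.16069092)·595000/614 = 12.844169.
Dept III: Wₕ = 0.49486943; term = 0.49486943²·(1 − 0.15750648)·2280000/2370 = 198.48803.
Dept I: Wₕ = 0.05423272; term = 0.05423272²·(1 − 0.15221346)·1630000/251 = 16.192844.
Sum = 239.73733.
SE = √(239.73733) = 15.48.

15.48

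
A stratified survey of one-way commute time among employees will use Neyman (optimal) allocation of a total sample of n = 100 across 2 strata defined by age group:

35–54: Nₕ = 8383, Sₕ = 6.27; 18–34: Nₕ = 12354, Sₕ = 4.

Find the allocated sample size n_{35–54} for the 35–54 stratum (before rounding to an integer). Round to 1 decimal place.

Neyman allocation: nₕ = n·NₕSₕ / Σⱼ NⱼSⱼ.
Σ NⱼSⱼ = 8383·6.27 + 12354·4 = 101977.41.
n_{35–54} = 100·8383·6.27 / 101977.41 = 51.5.

51.5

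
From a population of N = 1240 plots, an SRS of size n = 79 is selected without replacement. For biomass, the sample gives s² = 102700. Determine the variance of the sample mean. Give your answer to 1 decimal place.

Under SRS without replacement, Var(ȳ) = (1 − f)·s²/n with f = n/N = 79/1240 = 0.06370968.
Var(ȳ) = (1 − 0.06370968)·102700/79 = 0.93629032·1300 = 1217.1774.

1217.2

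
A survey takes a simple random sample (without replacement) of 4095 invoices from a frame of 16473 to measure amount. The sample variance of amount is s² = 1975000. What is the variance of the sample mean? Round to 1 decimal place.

362.4

Under SRS without replacement, Var(ȳ) = (1 − f)·s²/n with f = n/N = 4095/16473 = 0.24858860.
Var(ȳ) = (1 − 0.24858860)·1975000/4095 = 0.75141140·482.29548 = 362.40232.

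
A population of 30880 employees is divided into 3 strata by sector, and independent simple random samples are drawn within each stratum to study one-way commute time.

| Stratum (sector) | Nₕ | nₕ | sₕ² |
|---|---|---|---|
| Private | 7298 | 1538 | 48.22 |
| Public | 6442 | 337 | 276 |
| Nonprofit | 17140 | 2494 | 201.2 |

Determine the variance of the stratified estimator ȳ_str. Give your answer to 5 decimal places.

Var(ȳ_str) = Σₕ Wₕ²(1 − fₕ)sₕ²/nₕ with Wₕ = Nₕ/N, N = 30880.
Private: Wₕ = 0.23633420; term = 0.23633420²·(1 − 0.21074267)·48.22/1538 = 0.0013821101.
Public: Wₕ = 0.20861399; term = 0.20861399²·(1 − 0.05231295)·276/337 = 0.033777771.
Nonprofit: Wₕ = 0.55505181; term = 0.55505181²·(1 − 0.14550758)·201.2/2494 = 0.021237666.
Sum = 0.056397547.

0.05640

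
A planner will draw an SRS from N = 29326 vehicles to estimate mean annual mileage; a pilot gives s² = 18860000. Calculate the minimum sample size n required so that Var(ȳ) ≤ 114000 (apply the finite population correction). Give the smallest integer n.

Without fpc, n₀ = s²/D = 18860000/114000 = 165.4386.
With fpc, (1 − n/N)·s²/n ≤ D requires n ≥ n₀/(1 + n₀/N) = 165.4386/(1 + 165.4386/29326) = 164.5105.
Rounding up, n = 165.

165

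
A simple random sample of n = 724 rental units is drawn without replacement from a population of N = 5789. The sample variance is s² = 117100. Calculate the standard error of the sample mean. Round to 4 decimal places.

11.8959

Under SRS without replacement, Var(ȳ) = (1 − f)·s²/n with f = n/N = 724/5789 = 0.12506478.
Var(ȳ) = (1 − 0.12506478)·117100/724 = 0.87493522·161.74033 = 141.51231.
SE(ȳ) = √(141.51231) = 11.8959.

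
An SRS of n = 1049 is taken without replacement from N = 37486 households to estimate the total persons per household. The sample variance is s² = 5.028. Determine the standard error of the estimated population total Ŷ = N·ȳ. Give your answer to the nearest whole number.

Var(Ŷ) = N²·Var(ȳ) = N²·(1 − n/N)·s²/n.
f = 1049/37486 = 0.02798378; Var(ȳ) = 0.97201622·5.028/1049 = 0.0046590062.
Var(Ŷ) = 37486² · 0.0046590062 = 6.5468364 × 10^6.
SE(Ŷ) = √(6.5468364 × 10^6) = 2559.

2559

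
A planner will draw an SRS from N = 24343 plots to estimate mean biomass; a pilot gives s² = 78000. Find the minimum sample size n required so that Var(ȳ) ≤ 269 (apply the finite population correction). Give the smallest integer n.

287

Without fpc, n₀ = s²/D = 78000/269 = 289.9628.
With fpc, (1 − n/N)·s²/n ≤ D requires n ≥ n₀/(1 + n₀/N) = 289.9628/(1 + 289.9628/24343) = 286.5496.
Rounding up, n = 287.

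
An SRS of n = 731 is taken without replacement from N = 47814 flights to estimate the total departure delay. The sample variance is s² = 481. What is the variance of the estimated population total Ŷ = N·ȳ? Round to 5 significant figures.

1.4813 × 10^9

Var(Ŷ) = N²·Var(ȳ) = N²·(1 − n/N)·s²/n.
f = 731/47814 = 0.01528841; Var(ȳ) = 0.98471159·481/731 = 0.64794292.
Var(Ŷ) = 47814² · 0.64794292 = 1.4813132 × 10^9.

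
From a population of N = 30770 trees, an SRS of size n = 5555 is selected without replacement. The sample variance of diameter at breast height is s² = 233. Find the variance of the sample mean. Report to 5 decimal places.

Under SRS without replacement, Var(ȳ) = (1 − f)·s²/n with f = n/N = 5555/30770 = 0.18053299.
Var(ȳ) = (1 − 0.18053299)·233/5555 = 0.81946701·0.041944194 = 0.034371884.

0.03437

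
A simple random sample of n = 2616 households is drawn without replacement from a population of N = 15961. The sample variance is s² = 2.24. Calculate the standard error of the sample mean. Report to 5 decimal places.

Under SRS without replacement, Var(ȳ) = (1 − f)·s²/n with f = n/N = 2616/15961 = 0.16389951.
Var(ȳ) = (1 − 0.16389951)·2.24/2616 = 0.83610049·8.5626911 × 10^-4 = 7.1592703 × 10^-4.
SE(ȳ) = √(7.1592703 × 10^-4) = 0.02676.

0.02676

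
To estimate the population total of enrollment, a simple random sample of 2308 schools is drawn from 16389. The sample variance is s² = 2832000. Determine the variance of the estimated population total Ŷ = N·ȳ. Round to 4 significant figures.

Var(Ŷ) = N²·Var(ȳ) = N²·(1 − n/N)·s²/n.
f = 2308/16389 = 0.14082616; Var(ȳ) = 0.85917384·2832000/2308 = 1054.2376.
Var(Ŷ) = 16389² · 1054.2376 = 2.831675 × 10^11.

2.832 × 10^11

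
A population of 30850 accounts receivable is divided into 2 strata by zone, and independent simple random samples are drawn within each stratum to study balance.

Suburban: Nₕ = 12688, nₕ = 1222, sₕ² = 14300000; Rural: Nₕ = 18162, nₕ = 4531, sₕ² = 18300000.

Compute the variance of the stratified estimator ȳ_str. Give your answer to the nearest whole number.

Var(ȳ_str) = Σₕ Wₕ²(1 − fₕ)sₕ²/nₕ with Wₕ = Nₕ/N, N = 30850.
Suburban: Wₕ = 0.41128039; term = 0.41128039²·(1 − 0.09631148)·14300000/1222 = 1788.791.
Rural: Wₕ = 0.58871961; term = 0.58871961²·(1 − 0.24947693)·18300000/4531 = 1050.6017.
Sum = 2839.3927.

2839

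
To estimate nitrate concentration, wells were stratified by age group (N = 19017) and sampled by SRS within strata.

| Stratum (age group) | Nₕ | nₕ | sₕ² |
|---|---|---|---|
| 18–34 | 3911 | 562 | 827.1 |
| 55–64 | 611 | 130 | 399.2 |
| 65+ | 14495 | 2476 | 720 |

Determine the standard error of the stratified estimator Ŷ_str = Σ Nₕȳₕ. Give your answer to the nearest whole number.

Var(Ŷ_str) = Σₕ Nₕ²(1 − fₕ)sₕ²/nₕ.
18–34: 3911²·(1 − 562/3911)·827.1/562 = 1.9276344 × 10^7.
55–64: 611²·(1 − 130/611)·399.2/130 = 902471.44.
65+: 14495²·(1 − 2476/14495)·720/2476 = 5.0660376 × 10^7.
Sum = 7.0839191 × 10^7.
SE = √(7.0839191 × 10^7) = 8417.

8417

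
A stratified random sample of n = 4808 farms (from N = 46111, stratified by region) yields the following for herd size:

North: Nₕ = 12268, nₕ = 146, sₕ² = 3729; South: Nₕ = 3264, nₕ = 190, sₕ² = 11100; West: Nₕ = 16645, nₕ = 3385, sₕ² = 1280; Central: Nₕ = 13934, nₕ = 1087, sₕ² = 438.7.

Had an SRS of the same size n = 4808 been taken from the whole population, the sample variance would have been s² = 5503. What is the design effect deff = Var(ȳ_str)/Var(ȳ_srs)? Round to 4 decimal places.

2.0828

Var(ȳ_str) = Σ Wₕ²(1−fₕ)sₕ²/nₕ with Wₕ = Nₕ/46111:
  North: (12268/46111)²·(1−146/12268)·3729/146 = 1.7863991
  South: (3264/46111)²·(1−190/3264)·11100/190 = 0.27568574
  West: (16645/46111)²·(1−3385/16645)·1280/3385 = 0.0392527
  Central: (13934/46111)²·(1−1087/13934)·438.7/1087 = 0.033978683
  → Var(ȳ_str) = 2.1353162.
Var(ȳ_srs) = (1 − 4808/46111)·5503/4808 = 1.0252083.
deff = 2.1353162 / 1.0252083 = 2.0828.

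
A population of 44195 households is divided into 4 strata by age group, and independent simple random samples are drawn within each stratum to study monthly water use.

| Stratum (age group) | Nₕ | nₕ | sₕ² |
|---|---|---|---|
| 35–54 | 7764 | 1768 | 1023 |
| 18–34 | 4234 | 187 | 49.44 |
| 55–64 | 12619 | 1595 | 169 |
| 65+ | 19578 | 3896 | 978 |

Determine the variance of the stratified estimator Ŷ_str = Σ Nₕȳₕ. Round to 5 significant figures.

1.2328 × 10^8

Var(Ŷ_str) = Σₕ Nₕ²(1 − fₕ)sₕ²/nₕ.
35–54: 7764²·(1 − 1768/7764)·1023/1768 = 2.693646 × 10^7.
18–34: 4234²·(1 − 187/4234)·49.44/187 = 4.5302369 × 10^6.
55–64: 12619²·(1 − 1595/12619)·169/1595 = 1.4739752 × 10^7.
65+: 19578²·(1 − 3896/19578)·978/3896 = 7.7070767 × 10^7.
Sum = 1.2327722 × 10^8.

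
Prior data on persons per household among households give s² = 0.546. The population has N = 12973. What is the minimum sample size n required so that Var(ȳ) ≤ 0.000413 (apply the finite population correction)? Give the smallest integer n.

Without fpc, n₀ = s²/D = 0.546/0.000413 = 1322.0339.
With fpc, (1 − n/N)·s²/n ≤ D requires n ≥ n₀/(1 + n₀/N) = 1322.0339/(1 + 1322.0339/12973) = 1199.7695.
Rounding up, n = 1200.

1200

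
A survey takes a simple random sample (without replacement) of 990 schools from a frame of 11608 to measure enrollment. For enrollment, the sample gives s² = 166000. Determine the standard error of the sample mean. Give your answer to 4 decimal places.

Under SRS without replacement, Var(ȳ) = (1 − f)·s²/n with f = n/N = 990/11608 = 0.08528601.
Var(ȳ) = (1 − 0.08528601)·166000/990 = 0.91471399·167.67677 = 153.37629.
SE(ȳ) = √(153.37629) = 12.3845.

12.3845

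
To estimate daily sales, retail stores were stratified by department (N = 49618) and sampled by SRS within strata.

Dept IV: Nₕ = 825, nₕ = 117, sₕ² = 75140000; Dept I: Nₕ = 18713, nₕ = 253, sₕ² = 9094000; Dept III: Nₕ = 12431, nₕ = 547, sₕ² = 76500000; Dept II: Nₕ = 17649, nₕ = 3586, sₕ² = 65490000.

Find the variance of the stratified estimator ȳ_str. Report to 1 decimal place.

Var(ȳ_str) = Σₕ Wₕ²(1 − fₕ)sₕ²/nₕ with Wₕ = Nₕ/N, N = 49618.
Dept IV: Wₕ = 0.01662703; term = 0.01662703²·(1 − 0.14181818)·75140000/117 = 152.36809.
Dept I: Wₕ = 0.37714136; term = 0.37714136²·(1 − 0.01352001)·9094000/253 = 5043.4885.
Dept III: Wₕ = 0.25053408; term = 0.25053408²·(1 − 0.04400290)·76500000/547 = 8391.9775.
Dept II: Wₕ = 0.35569753; term = 0.35569753²·(1 − 0.20318432)·65490000/3586 = 1841.1292.
Sum = 15428.963.

15429.0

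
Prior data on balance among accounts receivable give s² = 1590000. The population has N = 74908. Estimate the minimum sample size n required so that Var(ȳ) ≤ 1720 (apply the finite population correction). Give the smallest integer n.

914

Without fpc, n₀ = s²/D = 1590000/1720 = 924.4186.
With fpc, (1 − n/N)·s²/n ≤ D requires n ≥ n₀/(1 + n₀/N) = 924.4186/(1 + 924.4186/74908) = 913.1497.
Rounding up, n = 914.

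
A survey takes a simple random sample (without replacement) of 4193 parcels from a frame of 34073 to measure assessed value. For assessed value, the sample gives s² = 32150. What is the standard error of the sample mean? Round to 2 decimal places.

Under SRS without replacement, Var(ȳ) = (1 − f)·s²/n with f = n/N = 4193/34073 = 0.12305931.
Var(ȳ) = (1 − 0.12305931)·32150/4193 = 0.87694069·7.6675411 = 6.7239788.
SE(ȳ) = √(6.7239788) = 2.59.

2.59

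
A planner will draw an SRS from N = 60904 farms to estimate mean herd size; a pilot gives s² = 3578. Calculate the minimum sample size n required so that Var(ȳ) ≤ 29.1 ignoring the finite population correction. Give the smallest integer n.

123

Without fpc, n₀ = s²/D = 3578/29.1 = 122.9553.
Rounding up, n = 123.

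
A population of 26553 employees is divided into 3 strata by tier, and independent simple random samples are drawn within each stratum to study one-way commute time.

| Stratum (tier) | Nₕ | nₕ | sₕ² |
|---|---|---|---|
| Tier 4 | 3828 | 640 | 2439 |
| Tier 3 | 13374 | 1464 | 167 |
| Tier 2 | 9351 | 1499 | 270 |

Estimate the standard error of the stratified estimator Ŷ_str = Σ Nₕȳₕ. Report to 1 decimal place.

8826.2

Var(Ŷ_str) = Σₕ Nₕ²(1 − fₕ)sₕ²/nₕ.
Tier 4: 3828²·(1 − 640/3828)·2439/640 = 4.6507401 × 10^7.
Tier 3: 13374²·(1 − 1464/13374)·167/1464 = 1.816973 × 10^7.
Tier 2: 9351²·(1 − 1499/9351)·270/1499 = 1.3225146 × 10^7.
Sum = 7.7902277 × 10^7.
SE = √(7.7902277 × 10^7) = 8826.2.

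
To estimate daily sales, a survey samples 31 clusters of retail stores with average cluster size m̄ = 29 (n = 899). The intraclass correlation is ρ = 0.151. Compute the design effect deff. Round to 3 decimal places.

5.228

deff = 1 + (29 − 1)·0.151 = 1 + 4.228 = 5.228.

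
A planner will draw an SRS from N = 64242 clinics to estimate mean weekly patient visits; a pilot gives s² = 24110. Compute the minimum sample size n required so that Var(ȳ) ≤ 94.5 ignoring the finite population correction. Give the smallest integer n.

256

Without fpc, n₀ = s²/D = 24110/94.5 = 255.1323.
Rounding up, n = 256.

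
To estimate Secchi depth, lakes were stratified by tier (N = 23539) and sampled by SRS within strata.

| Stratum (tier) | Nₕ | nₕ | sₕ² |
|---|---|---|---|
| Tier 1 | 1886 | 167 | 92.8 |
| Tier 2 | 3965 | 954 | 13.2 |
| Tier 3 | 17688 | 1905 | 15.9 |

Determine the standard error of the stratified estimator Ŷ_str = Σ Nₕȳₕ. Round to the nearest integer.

2073

Var(Ŷ_str) = Σₕ Nₕ²(1 − fₕ)sₕ²/nₕ.
Tier 1: 1886²·(1 − 167/1886)·92.8/167 = 1.8015614 × 10^6.
Tier 2: 3965²·(1 − 954/3965)·13.2/954 = 165188.38.
Tier 3: 17688²·(1 − 1905/17688)·15.9/1905 = 2.3300778 × 10^6.
Sum = 4.2968276 × 10^6.
SE = √(4.2968276 × 10^6) = 2073.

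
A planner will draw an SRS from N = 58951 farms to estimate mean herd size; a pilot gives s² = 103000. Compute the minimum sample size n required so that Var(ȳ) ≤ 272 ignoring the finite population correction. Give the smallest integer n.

Without fpc, n₀ = s²/D = 103000/272 = 378.6765.
Rounding up, n = 379.

379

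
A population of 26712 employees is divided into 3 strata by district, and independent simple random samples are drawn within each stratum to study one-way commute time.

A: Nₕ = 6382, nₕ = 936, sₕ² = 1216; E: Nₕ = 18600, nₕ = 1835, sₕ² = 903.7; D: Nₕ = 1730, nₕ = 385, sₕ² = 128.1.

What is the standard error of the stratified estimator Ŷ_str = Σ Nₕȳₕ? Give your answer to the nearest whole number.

Var(Ŷ_str) = Σₕ Nₕ²(1 − fₕ)sₕ²/nₕ.
A: 6382²·(1 − 936/6382)·1216/936 = 4.5153577 × 10^7.
E: 18600²·(1 − 1835/18600)·903.7/1835 = 1.5356941 × 10^8.
D: 1730²·(1 − 385/1730)·128.1/385 = 774206.45.
Sum = 1.9949719 × 10^8.
SE = √(1.9949719 × 10^8) = 14124.

14124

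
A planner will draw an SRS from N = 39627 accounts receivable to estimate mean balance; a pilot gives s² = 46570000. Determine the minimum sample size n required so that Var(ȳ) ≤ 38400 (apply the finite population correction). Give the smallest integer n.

Without fpc, n₀ = s²/D = 46570000/38400 = 1212.7604.
With fpc, (1 − n/N)·s²/n ≤ D requires n ≥ n₀/(1 + n₀/N) = 1212.7604/(1 + 1212.7604/39627) = 1176.7468.
Rounding up, n = 1177.

1177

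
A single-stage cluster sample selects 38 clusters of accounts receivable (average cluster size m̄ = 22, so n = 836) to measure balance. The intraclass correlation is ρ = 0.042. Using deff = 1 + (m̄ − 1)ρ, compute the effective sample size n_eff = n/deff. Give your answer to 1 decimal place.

deff = 1 + (22 − 1)·0.042 = 1 + 0.882 = 1.882.
n_eff = 836 / 1.882 = 444.2.

444.2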